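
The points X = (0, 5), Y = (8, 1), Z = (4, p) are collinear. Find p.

3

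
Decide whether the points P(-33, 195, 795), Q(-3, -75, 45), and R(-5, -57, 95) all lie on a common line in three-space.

Yes

PQ = (30, -270, -750), PR = (28, -252, -700).
PQ × PR = (0, 0, 0).
The cross product vanishes, so the three points are collinear.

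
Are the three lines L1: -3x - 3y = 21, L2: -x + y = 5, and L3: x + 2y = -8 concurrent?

Intersecting L1 and L2: solving the 2×2 system gives (x, y) = (-6, -1).
Substitute into L3: (1)(-6) + (2)(-1) = -8.
This equals -8, so (-6, -1) lies on all three lines and they are concurrent.

Yes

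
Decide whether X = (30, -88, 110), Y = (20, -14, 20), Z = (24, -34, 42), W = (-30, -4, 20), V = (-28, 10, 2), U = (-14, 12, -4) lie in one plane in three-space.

The plane through X, Y, Z has normal n = XY × XZ = (-172, -140, -96) and equation n·P = -3400.
Checking the remaining points: n·W = 3800, n·V = 3224, n·U = 1112.
Since n·W = 3800 ≠ -3400, W is off the plane and the points are not all coplanar.

No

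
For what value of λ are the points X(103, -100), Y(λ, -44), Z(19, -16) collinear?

47

Collinearity: (Y − X) must be parallel to (Z − X) = (-84, 84).
Cross-multiplying the components: (λ − 103)·(84) = (56)·(-84).
Solving gives λ = 47.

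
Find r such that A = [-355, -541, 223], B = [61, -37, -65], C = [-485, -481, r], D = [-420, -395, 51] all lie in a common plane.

103

Normal to plane ABD: n = (-44640, 90272, 93496); plane equation n·P = -12140344.
Requiring n·C = -12140344: (93496)r + (-21770432) = -12140344.
So r = 103.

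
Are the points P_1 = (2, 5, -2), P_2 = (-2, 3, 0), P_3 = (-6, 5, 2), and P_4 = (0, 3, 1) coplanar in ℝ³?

No

The four points are coplanar iff the 3×3 determinant with rows P_1P_2, P_1P_3, P_1P_4 is zero.
Rows: (-4, -2, 2), (-8, 0, 4), (-2, -2, 3).
Expanding along the first row: (-4)(8) − (-2)(-16) + (2)(16) = -32.
Nonzero ⇒ not coplanar.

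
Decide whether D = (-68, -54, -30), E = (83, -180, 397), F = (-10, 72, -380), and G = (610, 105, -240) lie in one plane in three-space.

No

With D as base: DE = (151, -126, 427), DF = (58, 126, -350), DG = (678, 159, -210).
DF × DG = (29190, -225120, -76206).
DE · (DF × DG) = 232848.
Since 232848 ≠ 0, the four points are not coplanar.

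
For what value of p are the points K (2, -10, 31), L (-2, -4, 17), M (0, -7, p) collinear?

24

Collinearity requires KL × KM = 0; each component is linear in p.
The x-component gives (6)p + (-144) = 0, so p = 24.
The remaining components then also vanish.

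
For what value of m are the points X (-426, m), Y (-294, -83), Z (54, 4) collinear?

-116

The three points are collinear iff det[XY; XZ] = 0.
This determinant is linear in m: (348)m + (40368) = 0, so m = -116.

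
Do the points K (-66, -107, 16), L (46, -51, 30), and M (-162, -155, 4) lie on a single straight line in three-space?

Yes

KL = (112, 56, 14), KM = (-96, -48, -12).
Each component of KM is -6/7 times the corresponding component of KL, so KM = -6/7·KL and the points are collinear.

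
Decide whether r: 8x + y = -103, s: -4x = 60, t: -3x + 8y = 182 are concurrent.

Intersecting r and s: solving the 2×2 system gives (x, y) = (-15, 17).
Substitute into t: (-3)(-15) + (8)(17) = 181.
But t requires 182 ≠ 181, so the three lines have no common point.

No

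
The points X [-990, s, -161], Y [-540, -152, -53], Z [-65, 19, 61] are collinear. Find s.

-314

Collinearity requires XY × XZ = 0; each component is linear in s.
The x-component gives (-114)s + (-35796) = 0, so s = -314.
The remaining components then also vanish.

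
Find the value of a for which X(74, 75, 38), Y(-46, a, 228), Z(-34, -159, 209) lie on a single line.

Direction XZ = (-108, -234, 171). From the x-coordinate of Y, the parameter along the line is τ = (-46 − 74)/(-108) = 10/9.
Then a = 75 + 10/9·(-234) = -185.

-185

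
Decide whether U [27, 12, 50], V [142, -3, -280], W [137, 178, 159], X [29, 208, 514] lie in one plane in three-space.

No

The four points are coplanar iff the 3×3 determinant with rows UV, UW, UX is zero.
Rows: (115, -15, -330), (110, 166, 109), (2, 196, 464).
Expanding along the first row: (115)(55660) − (-15)(50822) + (-330)(21228) = 157990.
Nonzero ⇒ not coplanar.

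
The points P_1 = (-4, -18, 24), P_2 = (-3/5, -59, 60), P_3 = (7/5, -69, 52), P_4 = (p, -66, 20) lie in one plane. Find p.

Normal to plane P_1P_2P_3: n = (688, 496/5, 48); plane equation n·P = -16928/5.
Requiring n·P_4 = -16928/5: (688)p + (-27936/5) = -16928/5.
So p = 16/5.

16/5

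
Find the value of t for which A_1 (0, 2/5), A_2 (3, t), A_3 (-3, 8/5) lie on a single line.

-4/5

Collinearity: (A_2 − A_1) must be parallel to (A_3 − A_1) = (-3, 6/5).
Cross-multiplying the components: (t − 2/5)·(-3) = (3)·(6/5).
Solving gives t = -4/5.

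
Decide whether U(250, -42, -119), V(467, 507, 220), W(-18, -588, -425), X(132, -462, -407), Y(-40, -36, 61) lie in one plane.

The plane through U, V, W has normal n = UV × UW = (17100, -24450, 28650) and equation n·P = 1892550.
Checking the remaining points: n·X = 1892550, n·Y = 1943850.
Since n·Y = 1943850 ≠ 1892550, Y is off the plane and the points are not all coplanar.

No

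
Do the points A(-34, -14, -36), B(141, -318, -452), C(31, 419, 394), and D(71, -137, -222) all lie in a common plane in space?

With A as base: AB = (175, -304, -416), AC = (65, 433, 430), AD = (105, -123, -186).
AC × AD = (-27648, 57240, -53460).
AB · (AC × AD) = 0.
The scalar triple product vanishes, so the four points are coplanar.

Yes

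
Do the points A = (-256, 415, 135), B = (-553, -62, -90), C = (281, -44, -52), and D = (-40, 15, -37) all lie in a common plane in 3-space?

Yes

A normal to the plane through A, B, C is n = AB × AC = (-14076, -176364, 392472).
The plane has equation n·P = -16603884. For D: n·D = -16603884.
Equal, so D lies in the plane and all four are coplanar.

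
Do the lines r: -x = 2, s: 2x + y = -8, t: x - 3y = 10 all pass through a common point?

Yes

Lines aᵢx + bᵢy = cᵢ with pairwise distinct directions are concurrent exactly when det[aᵢ bᵢ cᵢ] = 0.
Here the determinant is 0.
It vanishes, so the lines are concurrent at (-2, -4).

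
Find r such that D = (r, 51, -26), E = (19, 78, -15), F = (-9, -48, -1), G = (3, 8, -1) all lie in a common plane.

14

The points are coplanar iff DE · (DF × DG) = 0.
Expanding, this is linear in r: (784)r + (-10976) = 0.
So r = 14.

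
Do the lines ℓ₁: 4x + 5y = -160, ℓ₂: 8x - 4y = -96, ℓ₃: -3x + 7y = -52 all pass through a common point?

Intersecting ℓ₁ and ℓ₂: solving the 2×2 system gives (x, y) = (-20, -16).
Substitute into ℓ₃: (-3)(-20) + (7)(-16) = -52.
This equals -52, so (-20, -16) lies on all three lines and they are concurrent.

Yes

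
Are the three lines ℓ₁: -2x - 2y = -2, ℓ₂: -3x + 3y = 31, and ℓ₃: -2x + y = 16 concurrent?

No

Lines aᵢx + bᵢy = cᵢ with pairwise distinct directions are concurrent exactly when det[aᵢ bᵢ cᵢ] = 0.
Here the determinant is -12.
Nonzero, so no common point exists.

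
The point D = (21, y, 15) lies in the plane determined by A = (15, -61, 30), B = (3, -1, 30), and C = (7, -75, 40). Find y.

A normal to the plane is n = AB × AC = (600, 120, 648).
D lies in the plane iff n · AD = 0.
This gives (120)y + (1200) = 0, so y = -10.

-10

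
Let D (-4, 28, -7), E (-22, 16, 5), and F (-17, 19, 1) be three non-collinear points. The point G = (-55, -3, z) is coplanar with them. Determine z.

A normal to the plane is n = DE × DF = (12, -12, 6).
G lies in the plane iff n · DG = 0.
This gives (6)z + (-198) = 0, so z = 33.

33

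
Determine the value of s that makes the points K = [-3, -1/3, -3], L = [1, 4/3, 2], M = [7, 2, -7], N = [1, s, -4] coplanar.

2/3

Normal to plane KLM: n = (-55/3, 66, -22/3); plane equation n·P = 55.
Requiring n·N = 55: (66)s + (11) = 55.
So s = 2/3.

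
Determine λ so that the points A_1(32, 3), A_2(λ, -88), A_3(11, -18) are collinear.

The three points are collinear iff det[A_1A_2; A_1A_3] = 0.
This determinant is linear in λ: (-21)λ + (-1239) = 0, so λ = -59.

-59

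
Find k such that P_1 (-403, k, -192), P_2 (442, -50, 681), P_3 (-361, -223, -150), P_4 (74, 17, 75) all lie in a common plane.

-233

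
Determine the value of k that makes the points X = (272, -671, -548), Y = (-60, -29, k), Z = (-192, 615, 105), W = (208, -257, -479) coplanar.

-56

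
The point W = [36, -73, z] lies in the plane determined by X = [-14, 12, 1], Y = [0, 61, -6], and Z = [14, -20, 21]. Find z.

44

The plane through X, Y, Z has equation 756x − 476y − 1820z = -18116.
Substituting W: (-1820)z + (61964) = -18116, so z = 44.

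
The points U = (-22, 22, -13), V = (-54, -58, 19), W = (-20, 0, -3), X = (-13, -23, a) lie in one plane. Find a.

8

Normal to plane UVW: n = (-96, 384, 864); plane equation n·P = -672.
Requiring n·X = -672: (864)a + (-7584) = -672.
So a = 8.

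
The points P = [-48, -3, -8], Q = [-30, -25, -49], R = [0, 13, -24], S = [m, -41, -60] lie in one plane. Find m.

-42

Normal to plane PQR: n = (1008, -1680, 1344); plane equation n·X = -54096.
Requiring n·S = -54096: (1008)m + (-11760) = -54096.
So m = -42.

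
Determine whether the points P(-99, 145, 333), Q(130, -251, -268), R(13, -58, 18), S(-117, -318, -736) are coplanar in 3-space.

Yes

A normal to the plane through P, Q, R is n = PQ × PR = (2737, 4823, -2135).
The plane has equation n·X = -282583. For S: n·S = -282583.
Equal, so S lies in the plane and all four are coplanar.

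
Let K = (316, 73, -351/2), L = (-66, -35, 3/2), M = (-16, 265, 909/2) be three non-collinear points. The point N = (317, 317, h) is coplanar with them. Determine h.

Coplanarity requires KL · (KM × KN) = 0.
KL = (-382, -108, 177), KM = (-332, 192, 630); the triple product is linear in h with coefficient -109200 and constant term 25116000.
Setting it to zero: h = 230.

230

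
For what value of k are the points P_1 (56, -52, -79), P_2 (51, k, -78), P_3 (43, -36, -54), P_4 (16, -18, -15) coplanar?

-56

Normal to plane P_1P_3P_4: n = (174, -168, 198); plane equation n·P = 2838.
Requiring n·P_2 = 2838: (-168)k + (-6570) = 2838.
So k = -56.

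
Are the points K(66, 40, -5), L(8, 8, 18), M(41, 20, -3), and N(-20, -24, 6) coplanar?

No

With K as base: KL = (-58, -32, 23), KM = (-25, -20, 2), KN = (-86, -64, 11).
KM × KN = (-92, 103, -120).
KL · (KM × KN) = -720.
Since -720 ≠ 0, the four points are not coplanar.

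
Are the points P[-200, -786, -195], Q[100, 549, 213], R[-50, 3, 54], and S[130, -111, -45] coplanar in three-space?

No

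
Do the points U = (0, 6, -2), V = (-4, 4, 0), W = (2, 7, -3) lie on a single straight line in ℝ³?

Yes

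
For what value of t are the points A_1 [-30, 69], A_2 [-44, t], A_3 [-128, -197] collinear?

31

The three points are collinear iff det[A_1A_2; A_1A_3] = 0.
This determinant is linear in t: (98)t + (-3038) = 0, so t = 31.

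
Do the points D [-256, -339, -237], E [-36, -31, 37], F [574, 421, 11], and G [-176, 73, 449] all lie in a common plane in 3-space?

Yes

A normal to the plane through D, E, F is n = DE × DF = (-131856, 172860, -88440).
The plane has equation n·P = -3884124. For G: n·G = -3884124.
Equal, so G lies in the plane and all four are coplanar.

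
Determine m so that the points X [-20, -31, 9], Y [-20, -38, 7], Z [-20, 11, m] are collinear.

21

Collinearity requires XY × XZ = 0; each component is linear in m.
The x-component gives (-7)m + (147) = 0, so m = 21.
The remaining components then also vanish.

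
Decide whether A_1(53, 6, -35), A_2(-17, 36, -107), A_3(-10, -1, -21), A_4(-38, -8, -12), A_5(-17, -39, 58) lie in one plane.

The plane through A_1, A_2, A_3 has normal n = A_1A_2 × A_1A_3 = (-84, 5516, 2380) and equation n·P = -54656.
Checking the remaining points: n·A_4 = -69496, n·A_5 = -75656.
Since n·A_4 = -69496 ≠ -54656, A_4 is off the plane and the points are not all coplanar.

No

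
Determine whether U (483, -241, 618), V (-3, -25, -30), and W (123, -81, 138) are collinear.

Yes

UV = (-486, 216, -648), UW = (-360, 160, -480).
UV × UW = (0, 0, 0).
The cross product vanishes, so the three points are collinear.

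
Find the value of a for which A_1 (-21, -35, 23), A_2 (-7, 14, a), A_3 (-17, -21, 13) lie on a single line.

Collinearity requires A_1A_2 × A_1A_3 = 0; each component is linear in a.
The x-component gives (-14)a + (-168) = 0, so a = -12.
The remaining components then also vanish.

-12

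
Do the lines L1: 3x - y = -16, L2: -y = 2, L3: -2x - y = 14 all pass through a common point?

Yes

Intersecting L1 and L2: solving the 2×2 system gives (x, y) = (-6, -2).
Substitute into L3: (-2)(-6) + (-1)(-2) = 14.
This equals 14, so (-6, -2) lies on all three lines and they are concurrent.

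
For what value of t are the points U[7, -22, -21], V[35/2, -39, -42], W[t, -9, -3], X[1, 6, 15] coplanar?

29/2

Normal to plane UVX: n = (-24, -252, 192); plane equation n·P = 1344.
Requiring n·W = 1344: (-24)t + (1692) = 1344.
So t = 29/2.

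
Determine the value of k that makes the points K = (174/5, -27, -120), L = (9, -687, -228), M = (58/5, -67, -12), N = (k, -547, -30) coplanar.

-93/5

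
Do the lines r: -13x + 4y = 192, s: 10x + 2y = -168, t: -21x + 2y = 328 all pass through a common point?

Yes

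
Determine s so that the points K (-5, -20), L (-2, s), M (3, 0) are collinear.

-25/2

The three points are collinear iff det[KL; KM] = 0.
This determinant is linear in s: (-8)s + (-100) = 0, so s = -25/2.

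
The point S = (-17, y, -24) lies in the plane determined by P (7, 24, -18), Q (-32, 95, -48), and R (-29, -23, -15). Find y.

A normal to the plane is n = PQ × PR = (-1197, 1197, 4389).
S lies in the plane iff n · PS = 0.
This gives (1197)y + (-26334) = 0, so y = 22.

22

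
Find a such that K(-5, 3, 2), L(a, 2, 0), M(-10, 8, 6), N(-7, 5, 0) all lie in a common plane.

-4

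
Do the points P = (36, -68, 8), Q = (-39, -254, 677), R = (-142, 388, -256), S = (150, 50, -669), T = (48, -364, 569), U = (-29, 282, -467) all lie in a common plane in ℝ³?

The plane through P, Q, R has normal n = PQ × PR = (-255960, -138882, -67308) and equation n·X = -309048.
Checking the remaining points: n·S = -309048, n·T = -31284, n·U = -309048.
Since n·T = -31284 ≠ -309048, T is off the plane and the points are not all coplanar.

No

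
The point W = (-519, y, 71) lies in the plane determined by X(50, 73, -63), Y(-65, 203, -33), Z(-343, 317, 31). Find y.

377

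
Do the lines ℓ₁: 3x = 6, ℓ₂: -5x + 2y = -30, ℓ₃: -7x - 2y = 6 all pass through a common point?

Yes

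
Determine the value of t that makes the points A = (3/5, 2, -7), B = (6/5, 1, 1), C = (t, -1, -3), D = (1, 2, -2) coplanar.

The points are coplanar iff AB · (AC × AD) = 0.
Expanding, this is linear in t: (5)t + (-4) = 0.
So t = 4/5.

4/5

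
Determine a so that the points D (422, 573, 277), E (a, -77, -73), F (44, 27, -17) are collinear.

Direction DF = (-378, -546, -294). From the y-coordinate of E, the parameter along the line is τ = (-77 − 573)/(-546) = 25/21.
Then a = 422 + 25/21·(-378) = -28.

-28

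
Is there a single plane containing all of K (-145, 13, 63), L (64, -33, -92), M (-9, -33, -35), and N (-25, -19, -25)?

Yes

A normal to the plane through K, L, M is n = KL × KM = (-2622, -598, -3358).
The plane has equation n·P = 160862. For N: n·N = 160862.
Equal, so N lies in the plane and all four are coplanar.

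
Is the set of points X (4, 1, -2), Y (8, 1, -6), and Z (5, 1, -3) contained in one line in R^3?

Yes

XY = (4, 0, -4), XZ = (1, 0, -1).
Each component of XZ is 1/4 times the corresponding component of XY, so XZ = 1/4·XY and the points are collinear.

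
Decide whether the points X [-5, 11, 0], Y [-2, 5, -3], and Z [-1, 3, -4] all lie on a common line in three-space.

XY = (3, -6, -3), XZ = (4, -8, -4).
Each component of XZ is 4/3 times the corresponding component of XY, so XZ = 4/3·XY and the points are collinear.

Yes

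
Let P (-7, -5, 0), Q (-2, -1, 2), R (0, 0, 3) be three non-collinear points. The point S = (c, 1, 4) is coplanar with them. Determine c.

Coplanarity requires PQ · (PR × PS) = 0.
PQ = (5, 4, 2), PR = (7, 5, 3); the triple product is linear in c with coefficient 2 and constant term -4.
Setting it to zero: c = 2.

2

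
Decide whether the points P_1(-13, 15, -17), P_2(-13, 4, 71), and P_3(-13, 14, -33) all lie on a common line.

No

P_1P_2 = (0, -11, 88), P_1P_3 = (0, -1, -16).
P_1P_2 × P_1P_3 = (264, 0, 0).
The cross product is nonzero, so the points do not lie on one line.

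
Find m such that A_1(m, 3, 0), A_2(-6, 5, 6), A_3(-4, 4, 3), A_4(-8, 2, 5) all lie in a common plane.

Coplanarity ⇔ det[A_1A_2; A_1A_3; A_1A_4] = 0.
Expanding, this is linear in m: (8)m + (16) = 0.
So m = -2.

-2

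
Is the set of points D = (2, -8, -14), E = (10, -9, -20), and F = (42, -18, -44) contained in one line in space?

DE = (8, -1, -6), DF = (40, -10, -30).
Comparing components 2 and 3: (-1)(-30) − (-6)(-10) = -30 ≠ 0, so DE and DF are not parallel and the points are not collinear.

No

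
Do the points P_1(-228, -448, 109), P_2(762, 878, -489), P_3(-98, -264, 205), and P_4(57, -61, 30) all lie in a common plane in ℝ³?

Yes

The four points are coplanar iff the 3×3 determinant with rows P_1P_2, P_1P_3, P_1P_4 is zero.
Rows: (990, 1326, -598), (130, 184, 96), (285, 387, -79).
Expanding along the first row: (990)(-51688) − (1326)(-37630) + (-598)(-2130) = 0.
Zero determinant ⇒ coplanar.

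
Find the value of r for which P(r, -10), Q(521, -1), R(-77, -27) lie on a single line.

The three points are collinear iff det[PQ; PR] = 0.
This determinant is linear in r: (26)r + (-8164) = 0, so r = 314.

314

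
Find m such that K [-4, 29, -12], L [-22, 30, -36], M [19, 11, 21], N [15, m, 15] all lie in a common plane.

16

Normal to plane KLM: n = (-399, 42, 301); plane equation n·P = -798.
Requiring n·N = -798: (42)m + (-1470) = -798.
So m = 16.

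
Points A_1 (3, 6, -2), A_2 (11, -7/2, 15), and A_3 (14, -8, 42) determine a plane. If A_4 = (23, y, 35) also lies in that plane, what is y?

-35/2

Coplanarity requires A_1A_2 · (A_1A_3 × A_1A_4) = 0.
A_1A_2 = (8, -19/2, 17), A_1A_3 = (11, -14, 44); the triple product is linear in y with coefficient -165 and constant term -5775/2.
Setting it to zero: y = -35/2.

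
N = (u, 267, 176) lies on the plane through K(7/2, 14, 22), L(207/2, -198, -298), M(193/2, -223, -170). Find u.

-90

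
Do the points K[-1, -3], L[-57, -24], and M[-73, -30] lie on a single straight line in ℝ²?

KL = (-56, -21), KM = (-72, -27).
Checking proportionality: KM = 9/7·KL, so the vectors are parallel and the points are collinear.

Yes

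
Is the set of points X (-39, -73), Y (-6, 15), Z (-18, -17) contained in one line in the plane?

XY = (33, 88), XZ = (21, 56).
Checking proportionality: XZ = 7/11·XY, so the vectors are parallel and the points are collinear.

Yes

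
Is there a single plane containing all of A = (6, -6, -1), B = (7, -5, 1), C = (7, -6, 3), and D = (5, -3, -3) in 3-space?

No

The four points are coplanar iff the 3×3 determinant with rows AB, AC, AD is zero.
Rows: (1, 1, 2), (1, 0, 4), (-1, 3, -2).
Expanding along the first row: (1)(-12) − (1)(2) + (2)(3) = -8.
Nonzero ⇒ not coplanar.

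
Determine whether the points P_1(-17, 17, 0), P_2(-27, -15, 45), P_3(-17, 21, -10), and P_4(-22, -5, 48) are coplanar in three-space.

No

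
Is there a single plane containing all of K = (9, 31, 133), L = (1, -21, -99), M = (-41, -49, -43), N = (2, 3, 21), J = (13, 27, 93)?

Yes

The plane through K, L, M has normal n = KL × KM = (-9408, 10192, -1960) and equation n·P = -29400.
Checking the remaining points: n·N = -29400, n·J = -29400.
All equal -29400, so all 5 points lie in one plane.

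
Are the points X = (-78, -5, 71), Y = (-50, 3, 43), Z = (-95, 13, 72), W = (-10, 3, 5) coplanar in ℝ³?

The four points are coplanar iff the 3×3 determinant with rows XY, XZ, XW is zero.
Rows: (28, 8, -28), (-17, 18, 1), (68, 8, -66).
Expanding along the first row: (28)(-1196) − (8)(1054) + (-28)(-1360) = -3840.
Nonzero ⇒ not coplanar.

No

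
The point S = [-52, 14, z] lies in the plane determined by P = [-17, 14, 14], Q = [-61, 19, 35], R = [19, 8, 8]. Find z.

Coplanarity requires PQ · (PR × PS) = 0.
PQ = (-44, 5, 21), PR = (36, -6, -6); the triple product is linear in z with coefficient 84 and constant term -4536.
Setting it to zero: z = 54.

54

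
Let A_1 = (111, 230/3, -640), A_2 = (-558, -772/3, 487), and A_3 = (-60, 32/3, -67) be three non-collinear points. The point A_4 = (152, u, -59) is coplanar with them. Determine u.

A normal to the plane is n = A_1A_2 × A_1A_3 = (-117000, 190620, -12960).
A_4 lies in the plane iff n · A_1A_4 = 0.
This gives (190620)u + (-26940960) = 0, so u = 424/3.

424/3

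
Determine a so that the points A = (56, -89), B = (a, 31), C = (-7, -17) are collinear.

-49

The three points are collinear iff det[AB; AC] = 0.
This determinant is linear in a: (72)a + (3528) = 0, so a = -49.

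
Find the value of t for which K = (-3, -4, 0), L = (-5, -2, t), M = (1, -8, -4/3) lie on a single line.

2/3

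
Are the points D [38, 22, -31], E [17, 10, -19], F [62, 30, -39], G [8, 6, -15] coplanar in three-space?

With D as base: DE = (-21, -12, 12), DF = (24, 8, -8), DG = (-30, -16, 16).
DF × DG = (0, -144, -144).
DE · (DF × DG) = 0.
The scalar triple product vanishes, so the four points are coplanar.

Yes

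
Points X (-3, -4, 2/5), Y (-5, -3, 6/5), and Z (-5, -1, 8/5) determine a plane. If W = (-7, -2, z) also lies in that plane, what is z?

Coplanarity requires XY · (XZ × XW) = 0.
XY = (-2, 1, 4/5), XZ = (-2, 3, 6/5); the triple product is linear in z with coefficient -4 and constant term 8.
Setting it to zero: z = 2.

2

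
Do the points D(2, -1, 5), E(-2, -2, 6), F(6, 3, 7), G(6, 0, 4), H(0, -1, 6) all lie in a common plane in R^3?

The plane through D, E, F has normal n = DE × DF = (-6, 12, -12) and equation n·P = -84.
Checking the remaining points: n·G = -84, n·H = -84.
All equal -84, so all 5 points lie in one plane.

Yes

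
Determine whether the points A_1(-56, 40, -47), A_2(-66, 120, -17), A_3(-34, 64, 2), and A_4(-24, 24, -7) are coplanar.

The four points are coplanar iff the 3×3 determinant with rows A_1A_2, A_1A_3, A_1A_4 is zero.
Rows: (-10, 80, 30), (22, 24, 49), (32, -16, 40).
Expanding along the first row: (-10)(1744) − (80)(-688) + (30)(-1120) = 4000.
Nonzero ⇒ not coplanar.

No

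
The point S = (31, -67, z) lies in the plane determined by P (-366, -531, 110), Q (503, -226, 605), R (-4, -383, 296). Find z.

23

Coplanarity requires PQ · (PR × PS) = 0.
PQ = (869, 305, 495), PR = (362, 148, 186); the triple product is linear in z with coefficient 18202 and constant term -418646.
Setting it to zero: z = 23.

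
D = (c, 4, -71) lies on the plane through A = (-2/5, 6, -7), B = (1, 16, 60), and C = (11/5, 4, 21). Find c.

Coplanarity requires AB · (AC × AD) = 0.
AB = (7/5, 10, 67), AC = (13/5, -2, 28); the triple product is linear in c with coefficient 414 and constant term 8694/5.
Setting it to zero: c = -21/5.

-21/5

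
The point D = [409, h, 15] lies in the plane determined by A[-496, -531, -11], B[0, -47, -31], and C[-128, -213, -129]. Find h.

Coplanarity requires AB · (AC × AD) = 0.
AB = (496, 484, -20), AC = (368, 318, -118); the triple product is linear in h with coefficient 51168 and constant term -19290336.
Setting it to zero: h = 377.

377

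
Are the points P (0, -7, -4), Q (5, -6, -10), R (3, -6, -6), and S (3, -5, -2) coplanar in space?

Yes

A normal to the plane through P, Q, R is n = PQ × PR = (4, -8, 2).
The plane has equation n·X = 48. For S: n·S = 48.
Equal, so S lies in the plane and all four are coplanar.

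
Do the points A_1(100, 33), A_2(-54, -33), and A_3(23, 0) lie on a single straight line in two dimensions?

A_1A_2 = (-154, -66), A_1A_3 = (-77, -33).
Checking proportionality: A_1A_3 = 1/2·A_1A_2, so the vectors are parallel and the points are collinear.

Yes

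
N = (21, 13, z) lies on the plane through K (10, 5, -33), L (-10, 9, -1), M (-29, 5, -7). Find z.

-3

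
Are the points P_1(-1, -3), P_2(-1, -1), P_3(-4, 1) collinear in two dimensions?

P_1P_2 = (0, 2), P_1P_3 = (-3, 4).
If collinear, P_1P_3 would be a scalar multiple of P_1P_2. But (0)·(4) ≠ (2)·(-3) (difference 6), so they are not parallel; the points are not collinear.

No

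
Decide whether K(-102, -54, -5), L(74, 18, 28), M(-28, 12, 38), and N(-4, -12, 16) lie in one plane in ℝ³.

A normal to the plane through K, L, M is n = KL × KM = (918, -5126, 6288).
The plane has equation n·P = 151728. For N: n·N = 158448.
158448 ≠ 151728, so N is off the plane.

No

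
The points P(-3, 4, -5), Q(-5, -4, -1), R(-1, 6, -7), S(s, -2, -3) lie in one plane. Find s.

Coplanarity ⇔ det[PQ; PR; PS] = 0.
Expanding, this is linear in s: (8)s + (24) = 0.
So s = -3.

-3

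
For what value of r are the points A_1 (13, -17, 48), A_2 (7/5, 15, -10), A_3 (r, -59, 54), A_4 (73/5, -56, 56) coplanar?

The points are coplanar iff A_1A_2 · (A_1A_3 × A_1A_4) = 0.
Expanding, this is linear in r: (2006)r + (-142426/5) = 0.
So r = 71/5.

71/5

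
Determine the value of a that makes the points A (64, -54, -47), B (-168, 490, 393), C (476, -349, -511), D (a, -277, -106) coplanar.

Normal to plane ABC: n = (-122616, 73632, -155688); plane equation n·P = -4506216.
Requiring n·D = -4506216: (-122616)a + (-3893136) = -4506216.
So a = 5.

5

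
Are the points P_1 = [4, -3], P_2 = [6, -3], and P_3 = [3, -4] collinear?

P_1P_2 = (2, 0), P_1P_3 = (-1, -1).
det[P_1P_2; P_1P_3] = (2)(-1) − (0)(-1) = -2.
The determinant is nonzero, so they are not collinear.

No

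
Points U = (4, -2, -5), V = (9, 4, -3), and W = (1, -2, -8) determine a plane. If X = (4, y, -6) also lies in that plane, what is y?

The plane through U, V, W has equation −18x + 9y + 18z = -180.
Substituting X: (9)y + (-180) = -180, so y = 0.

0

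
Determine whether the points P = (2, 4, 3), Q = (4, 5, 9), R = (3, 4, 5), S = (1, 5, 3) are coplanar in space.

With P as base: PQ = (2, 1, 6), PR = (1, 0, 2), PS = (-1, 1, 0).
PR × PS = (-2, -2, 1).
PQ · (PR × PS) = 0.
The scalar triple product vanishes, so the four points are coplanar.

Yes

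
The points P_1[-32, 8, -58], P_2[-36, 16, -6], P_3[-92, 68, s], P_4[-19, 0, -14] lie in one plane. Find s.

12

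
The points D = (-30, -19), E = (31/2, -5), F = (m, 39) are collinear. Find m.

317/2

Collinearity: (F − D) must be parallel to (E − D) = (91/2, 14).
Cross-multiplying the components: (m − (-30))·(14) = (58)·(91/2).
Solving gives m = 317/2.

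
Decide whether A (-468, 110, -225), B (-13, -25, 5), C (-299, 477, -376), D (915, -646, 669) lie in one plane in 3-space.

With A as base: AB = (455, -135, 230), AC = (169, 367, -151), AD = (1383, -756, 894).
AC × AD = (213942, -359919, -635325).
AB · (AC × AD) = -192075.
Since -192075 ≠ 0, the four points are not coplanar.

No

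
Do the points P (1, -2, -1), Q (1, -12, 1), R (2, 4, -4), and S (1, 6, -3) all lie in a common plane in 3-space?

With P as base: PQ = (0, -10, 2), PR = (1, 6, -3), PS = (0, 8, -2).
PR × PS = (12, 2, 8).
PQ · (PR × PS) = -4.
Since -4 ≠ 0, the four points are not coplanar.

No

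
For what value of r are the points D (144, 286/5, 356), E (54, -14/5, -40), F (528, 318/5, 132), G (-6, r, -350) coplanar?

The points are coplanar iff DE · (DF × DG) = 0.
Expanding, this is linear in r: (-172224)r + (-42022656/5) = 0.
So r = -244/5.

-244/5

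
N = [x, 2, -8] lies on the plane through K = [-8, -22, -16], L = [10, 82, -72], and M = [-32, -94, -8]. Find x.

4

Coplanarity requires KL · (KM × KN) = 0.
KL = (18, 104, -56), KM = (-24, -72, 8); the triple product is linear in x with coefficient -3200 and constant term 12800.
Setting it to zero: x = 4.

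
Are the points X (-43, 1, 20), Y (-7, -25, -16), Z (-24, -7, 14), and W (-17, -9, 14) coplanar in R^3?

No

With X as base: XY = (36, -26, -36), XZ = (19, -8, -6), XW = (26, -10, -6).
XZ × XW = (-12, -42, 18).
XY · (XZ × XW) = 12.
Since 12 ≠ 0, the four points are not coplanar.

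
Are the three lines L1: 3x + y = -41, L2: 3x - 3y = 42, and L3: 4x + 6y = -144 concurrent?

No

The three lines meet at one point iff the augmented coefficient matrix [aᵢ bᵢ cᵢ] has rank < 3, i.e. its determinant vanishes.
Here the determinant is -90.
Nonzero, so no common point exists.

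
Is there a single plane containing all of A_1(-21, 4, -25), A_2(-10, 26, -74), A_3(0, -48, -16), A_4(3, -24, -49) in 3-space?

Yes

A normal to the plane through A_1, A_2, A_3 is n = A_1A_2 × A_1A_3 = (-2350, -1128, -1034).
The plane has equation n·P = 70688. For A_4: n·A_4 = 70688.
Equal, so A_4 lies in the plane and all four are coplanar.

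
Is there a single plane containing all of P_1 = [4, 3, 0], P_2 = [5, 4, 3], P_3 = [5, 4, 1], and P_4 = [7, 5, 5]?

No

With P_1 as base: P_1P_2 = (1, 1, 3), P_1P_3 = (1, 1, 1), P_1P_4 = (3, 2, 5).
P_1P_3 × P_1P_4 = (3, -2, -1).
P_1P_2 · (P_1P_3 × P_1P_4) = -2.
Since -2 ≠ 0, the four points are not coplanar.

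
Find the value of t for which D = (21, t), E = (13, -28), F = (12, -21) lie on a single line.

-84

The three points are collinear iff det[DE; DF] = 0.
This determinant is linear in t: (-1)t + (-84) = 0, so t = -84.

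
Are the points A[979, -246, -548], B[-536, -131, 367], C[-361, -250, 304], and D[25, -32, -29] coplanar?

Yes

With A as base: AB = (-1515, 115, 915), AC = (-1340, -4, 852), AD = (-954, 214, 519).
AC × AD = (-184404, -117348, -290576).
AB · (AC × AD) = 0.
The scalar triple product vanishes, so the four points are coplanar.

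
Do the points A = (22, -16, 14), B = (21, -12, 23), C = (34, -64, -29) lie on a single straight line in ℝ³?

AB = (-1, 4, 9), AC = (12, -48, -43).
AB × AC = (260, 65, 0).
The cross product is nonzero, so the points do not lie on one line.

No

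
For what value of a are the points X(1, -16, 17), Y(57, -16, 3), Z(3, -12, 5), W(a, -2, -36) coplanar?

Normal to plane XYZ: n = (56, 644, 224); plane equation n·P = -6440.
Requiring n·W = -6440: (56)a + (-9352) = -6440.
So a = 52.

52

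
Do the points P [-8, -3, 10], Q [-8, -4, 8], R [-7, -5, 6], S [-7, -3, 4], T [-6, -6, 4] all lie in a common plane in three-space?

No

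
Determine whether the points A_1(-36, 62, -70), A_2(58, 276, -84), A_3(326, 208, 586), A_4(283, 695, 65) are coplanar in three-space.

No

With A_1 as base: A_1A_2 = (94, 214, -14), A_1A_3 = (362, 146, 656), A_1A_4 = (319, 633, 135).
A_1A_3 × A_1A_4 = (-395538, 160394, 182572).
A_1A_2 · (A_1A_3 × A_1A_4) = -5412264.
Since -5412264 ≠ 0, the four points are not coplanar.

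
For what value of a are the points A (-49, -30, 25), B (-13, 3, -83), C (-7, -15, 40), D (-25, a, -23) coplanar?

Coplanarity ⇔ det[AB; AC; AD] = 0.
Expanding, this is linear in a: (-5076)a + (-60912) = 0.
So a = -12.

-12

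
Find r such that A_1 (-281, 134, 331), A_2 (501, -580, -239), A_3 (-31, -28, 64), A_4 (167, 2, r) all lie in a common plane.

-350

Coplanarity ⇔ det[A_1A_2; A_1A_3; A_1A_4] = 0.
Expanding, this is linear in r: (51816)r + (18135600) = 0.
So r = -350.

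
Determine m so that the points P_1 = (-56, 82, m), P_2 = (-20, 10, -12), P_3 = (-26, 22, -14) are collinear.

-24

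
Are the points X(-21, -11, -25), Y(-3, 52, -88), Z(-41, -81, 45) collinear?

Yes

XY = (18, 63, -63), XZ = (-20, -70, 70).
Each component of XZ is -10/9 times the corresponding component of XY, so XZ = -10/9·XY and the points are collinear.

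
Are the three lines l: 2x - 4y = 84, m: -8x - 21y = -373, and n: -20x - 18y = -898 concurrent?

Yes

Lines aᵢx + bᵢy = cᵢ with pairwise distinct directions are concurrent exactly when det[aᵢ bᵢ cᵢ] = 0.
Here the determinant is 0.
It vanishes, so the lines are concurrent at (44, 1).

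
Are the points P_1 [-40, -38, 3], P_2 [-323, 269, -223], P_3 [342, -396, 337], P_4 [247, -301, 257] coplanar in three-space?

Yes

The four points are coplanar iff the 3×3 determinant with rows P_1P_2, P_1P_3, P_1P_4 is zero.
Rows: (-283, 307, -226), (382, -358, 334), (287, -263, 254).
Expanding along the first row: (-283)(-3090) − (307)(1170) + (-226)(2280) = 0.
Zero determinant ⇒ coplanar.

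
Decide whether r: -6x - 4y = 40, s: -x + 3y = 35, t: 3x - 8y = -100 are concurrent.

No

Lines aᵢx + bᵢy = cᵢ with pairwise distinct directions are concurrent exactly when det[aᵢ bᵢ cᵢ] = 0.
Here the determinant is 60.
Nonzero, so no common point exists.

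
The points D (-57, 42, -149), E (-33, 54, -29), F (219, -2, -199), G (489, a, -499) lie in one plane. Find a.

-77

Coplanarity ⇔ det[DE; DF; DG] = 0.
Expanding, this is linear in a: (34320)a + (2642640) = 0.
So a = -77.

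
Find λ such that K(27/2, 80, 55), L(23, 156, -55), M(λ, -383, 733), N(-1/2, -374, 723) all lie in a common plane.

-27/2

Normal to plane KLN: n = (828, -4806, -3249); plane equation n·P = -551997.
Requiring n·M = -551997: (828)λ + (-540819) = -551997.
So λ = -27/2.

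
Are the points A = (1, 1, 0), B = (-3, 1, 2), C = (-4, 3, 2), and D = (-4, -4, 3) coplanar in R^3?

With A as base: AB = (-4, 0, 2), AC = (-5, 2, 2), AD = (-5, -5, 3).
AC × AD = (16, 5, 35).
AB · (AC × AD) = 6.
Since 6 ≠ 0, the four points are not coplanar.

No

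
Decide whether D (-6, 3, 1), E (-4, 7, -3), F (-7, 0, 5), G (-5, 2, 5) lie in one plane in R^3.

A normal to the plane through D, E, F is n = DE × DF = (4, -4, -2).
The plane has equation n·P = -38. For G: n·G = -38.
Equal, so G lies in the plane and all four are coplanar.

Yes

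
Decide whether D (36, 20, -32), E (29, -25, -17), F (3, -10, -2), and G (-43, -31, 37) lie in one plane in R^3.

No

A normal to the plane through D, E, F is n = DE × DF = (-900, -285, -1275).
The plane has equation n·P = 2700. For G: n·G = 360.
360 ≠ 2700, so G is off the plane.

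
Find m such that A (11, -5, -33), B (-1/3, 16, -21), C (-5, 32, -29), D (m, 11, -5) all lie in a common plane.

-2

Coplanarity ⇔ det[AB; AC; AD] = 0.
Expanding, this is linear in m: (-360)m + (-720) = 0.
So m = -2.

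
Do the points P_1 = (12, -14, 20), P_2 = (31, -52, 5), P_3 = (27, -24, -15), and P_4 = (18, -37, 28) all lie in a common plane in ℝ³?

Yes

The four points are coplanar iff the 3×3 determinant with rows P_1P_2, P_1P_3, P_1P_4 is zero.
Rows: (19, -38, -15), (15, -10, -35), (6, -23, 8).
Expanding along the first row: (19)(-885) − (-38)(330) + (-15)(-285) = 0.
Zero determinant ⇒ coplanar.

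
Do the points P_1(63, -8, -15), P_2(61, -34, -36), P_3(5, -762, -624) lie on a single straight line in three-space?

P_1P_2 = (-2, -26, -21), P_1P_3 = (-58, -754, -609).
P_1P_2 × P_1P_3 = (0, 0, 0).
The cross product vanishes, so the three points are collinear.

Yes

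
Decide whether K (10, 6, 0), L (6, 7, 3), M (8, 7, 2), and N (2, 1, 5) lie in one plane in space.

The four points are coplanar iff the 3×3 determinant with rows KL, KM, KN is zero.
Rows: (-4, 1, 3), (-2, 1, 2), (-8, -5, 5).
Expanding along the first row: (-4)(15) − (1)(6) + (3)(18) = -12.
Nonzero ⇒ not coplanar.

No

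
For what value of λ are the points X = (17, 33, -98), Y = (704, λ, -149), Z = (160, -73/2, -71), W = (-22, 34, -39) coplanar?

The points are coplanar iff XY · (XZ × XW) = 0.
Expanding, this is linear in λ: (-9490)λ + (-2391480) = 0.
So λ = -252.

-252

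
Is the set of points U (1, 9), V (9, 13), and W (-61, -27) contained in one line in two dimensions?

No

UV = (8, 4), UW = (-62, -36).
Twice the signed area of △UVW is (8)(-36) − (4)(-62) = -40.
The area is nonzero, so the three points are not collinear.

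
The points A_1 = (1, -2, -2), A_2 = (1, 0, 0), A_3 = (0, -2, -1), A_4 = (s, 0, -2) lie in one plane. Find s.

3

Normal to plane A_1A_2A_3: n = (2, -2, 2); plane equation n·P = 2.
Requiring n·A_4 = 2: (2)s + (-4) = 2.
So s = 3.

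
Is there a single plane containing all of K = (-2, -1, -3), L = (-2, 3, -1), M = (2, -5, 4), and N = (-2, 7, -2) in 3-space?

No

With K as base: KL = (0, 4, 2), KM = (4, -4, 7), KN = (0, 8, 1).
KM × KN = (-60, -4, 32).
KL · (KM × KN) = 48.
Since 48 ≠ 0, the four points are not coplanar.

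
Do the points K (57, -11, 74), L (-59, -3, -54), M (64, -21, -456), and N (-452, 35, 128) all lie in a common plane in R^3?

Yes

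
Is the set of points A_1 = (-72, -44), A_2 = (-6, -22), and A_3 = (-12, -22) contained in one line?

A_1A_2 = (66, 22), A_1A_3 = (60, 22).
Twice the signed area of △A_1A_2A_3 is (66)(22) − (22)(60) = 132.
The area is nonzero, so the three points are not collinear.

No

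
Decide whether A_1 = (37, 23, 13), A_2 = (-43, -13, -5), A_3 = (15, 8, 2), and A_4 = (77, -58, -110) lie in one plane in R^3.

With A_1 as base: A_1A_2 = (-80, -36, -18), A_1A_3 = (-22, -15, -11), A_1A_4 = (40, -81, -123).
A_1A_3 × A_1A_4 = (954, -3146, 2382).
A_1A_2 · (A_1A_3 × A_1A_4) = -5940.
Since -5940 ≠ 0, the four points are not coplanar.

No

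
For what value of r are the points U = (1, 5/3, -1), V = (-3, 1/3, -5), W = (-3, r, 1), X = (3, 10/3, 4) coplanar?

Normal to plane UVX: n = (0, 12, -4); plane equation n·P = 24.
Requiring n·W = 24: (12)r + (-4) = 24.
So r = 7/3.

7/3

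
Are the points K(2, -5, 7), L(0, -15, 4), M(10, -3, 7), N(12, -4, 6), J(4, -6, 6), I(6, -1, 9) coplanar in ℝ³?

No

The plane through K, L, M has normal n = KL × KM = (6, -24, 76) and equation n·P = 664.
Checking the remaining points: n·N = 624, n·J = 624, n·I = 744.
Since n·N = 624 ≠ 664, N is off the plane and the points are not all coplanar.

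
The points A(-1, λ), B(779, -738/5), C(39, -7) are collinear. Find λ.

3/5

Collinearity: (A − B) must be parallel to (C − B) = (-740, 703/5).
Cross-multiplying the components: (λ − (-738/5))·(-740) = (-780)·(703/5).
Solving gives λ = 3/5.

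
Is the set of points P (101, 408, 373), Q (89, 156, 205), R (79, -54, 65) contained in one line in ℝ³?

Yes

PQ = (-12, -252, -168), PR = (-22, -462, -308).
PQ × PR = (0, 0, 0).
The cross product vanishes, so the three points are collinear.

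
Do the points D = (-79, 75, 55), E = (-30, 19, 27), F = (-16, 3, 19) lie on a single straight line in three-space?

DE = (49, -56, -28), DF = (63, -72, -36).
DE × DF = (0, 0, 0).
The cross product vanishes, so the three points are collinear.

Yes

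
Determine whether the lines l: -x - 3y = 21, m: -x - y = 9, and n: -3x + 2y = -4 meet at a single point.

Intersecting l and m: solving the 2×2 system gives (x, y) = (-3, -6).
Substitute into n: (-3)(-3) + (2)(-6) = -3.
But n requires -4 ≠ -3, so the three lines have no common point.

No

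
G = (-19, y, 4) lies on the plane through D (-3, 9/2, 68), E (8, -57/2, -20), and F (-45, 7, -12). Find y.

-9/2

The plane through D, E, F has equation 2860x + 4576y − (2717/2)z = -80366.
Substituting G: (4576)y + (-59774) = -80366, so y = -9/2.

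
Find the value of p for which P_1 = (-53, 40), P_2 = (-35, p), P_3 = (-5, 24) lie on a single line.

The three points are collinear iff det[P_1P_2; P_1P_3] = 0.
This determinant is linear in p: (-48)p + (1632) = 0, so p = 34.

34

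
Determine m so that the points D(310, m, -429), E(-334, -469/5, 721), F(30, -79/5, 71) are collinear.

221/5

Direction EF = (364, 78, -650). From the x-coordinate of D, the parameter along the line is τ = (310 − (-334))/364 = 23/13.
Then m = (-469/5) + 23/13·(78) = 221/5.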